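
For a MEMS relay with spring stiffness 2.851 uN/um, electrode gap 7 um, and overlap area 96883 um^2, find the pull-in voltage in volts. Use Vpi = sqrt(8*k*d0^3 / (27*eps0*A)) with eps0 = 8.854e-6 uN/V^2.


Step 1: Compute numerator: 8 * k * d0^3 = 8 * 2.851 * 7^3 = 7823.144
Step 2: Compute denominator: 27 * eps0 * A = 27 * 8.854e-6 * 96883 = 23.160656
Step 3: Vpi = sqrt(7823.144 / 23.160656)
Vpi = 18.38 V


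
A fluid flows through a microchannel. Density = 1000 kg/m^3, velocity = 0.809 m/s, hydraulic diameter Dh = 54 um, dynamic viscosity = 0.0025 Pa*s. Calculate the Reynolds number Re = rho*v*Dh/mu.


Step 1: Convert Dh to meters: Dh = 54e-6 m
Step 2: Re = rho * v * Dh / mu
Re = 1000 * 0.809 * 54e-6 / 0.0025
Re = 17.474


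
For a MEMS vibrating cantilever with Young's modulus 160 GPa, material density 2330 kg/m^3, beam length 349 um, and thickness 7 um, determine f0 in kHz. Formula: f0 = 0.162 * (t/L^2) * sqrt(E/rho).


Step 1: Convert units to SI.
t_SI = 7e-6 m, L_SI = 349e-6 m
Step 2: Calculate sqrt(E/rho).
sqrt(160e9 / 2330) = 8286.71 m/s
Step 3: Compute f0.
f0 = 0.162 * 7e-6 / (349e-6)^2 * 8286.71 = 77151.5 Hz = 77.15 kHz


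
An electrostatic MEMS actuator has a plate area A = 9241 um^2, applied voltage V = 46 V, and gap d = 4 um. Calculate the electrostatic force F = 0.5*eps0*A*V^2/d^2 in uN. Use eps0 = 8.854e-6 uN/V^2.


Step 1: Identify parameters.
eps0 = 8.854e-6 uN/V^2, A = 9241 um^2, V = 46 V, d = 4 um
Step 2: Compute V^2 = 46^2 = 2116
Step 3: Compute d^2 = 4^2 = 16
Step 4: F = 0.5 * 8.854e-6 * 9241 * 2116 / 16
F = 5.41 uN


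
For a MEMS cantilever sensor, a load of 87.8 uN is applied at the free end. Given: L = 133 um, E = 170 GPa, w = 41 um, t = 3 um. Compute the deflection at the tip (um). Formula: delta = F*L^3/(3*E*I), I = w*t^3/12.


Step 1: Calculate the second moment of area.
I = w * t^3 / 12 = 41 * 3^3 / 12 = 92.25 um^4
Step 2: Convert E to consistent units (1 GPa = 1000 uN/um^2).
E = 170 GPa = 170000 uN/um^2
Step 3: Calculate tip deflection.
delta = F * L^3 / (3 * E * I)
delta = 87.8 * 133^3 / (3 * 170000 * 92.25)
delta = 4.3905 um


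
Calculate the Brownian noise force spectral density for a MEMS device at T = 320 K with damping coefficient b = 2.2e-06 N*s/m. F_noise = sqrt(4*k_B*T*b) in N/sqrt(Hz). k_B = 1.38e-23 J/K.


Step 1: Compute 4 * k_B * T * b
= 4 * 1.38e-23 * 320 * 2.2e-06
= 3.8861e-26 N^2/Hz
Step 2: F_noise = sqrt(3.8861e-26)
F_noise = 1.97e-13 N/sqrt(Hz)


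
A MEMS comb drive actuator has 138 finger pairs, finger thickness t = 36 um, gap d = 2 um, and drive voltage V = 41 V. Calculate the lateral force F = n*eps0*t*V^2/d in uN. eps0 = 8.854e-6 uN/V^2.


Step 1: Parameters: n=138, eps0=8.854e-6 uN/V^2, t=36 um, V=41 V, d=2 um
Step 2: V^2 = 1681
Step 3: F = 138 * 8.854e-6 * 36 * 1681 / 2
F = 36.971 uN


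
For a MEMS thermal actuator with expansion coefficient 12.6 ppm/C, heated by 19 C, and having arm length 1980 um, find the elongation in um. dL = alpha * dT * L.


Step 1: Convert CTE: alpha = 12.6 ppm/C = 12.6e-6 /C
Step 2: dL = 12.6e-6 * 19 * 1980
dL = 0.474 um


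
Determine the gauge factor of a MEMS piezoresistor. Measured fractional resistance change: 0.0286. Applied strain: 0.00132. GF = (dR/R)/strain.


Step 1: Identify values.
dR/R = 0.0286, strain = 0.00132
Step 2: GF = (dR/R) / strain = 0.0286 / 0.00132
GF = 21.7


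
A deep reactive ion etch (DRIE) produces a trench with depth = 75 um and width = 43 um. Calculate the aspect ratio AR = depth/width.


Step 1: AR = depth / width
Step 2: AR = 75 / 43
AR = 1.7


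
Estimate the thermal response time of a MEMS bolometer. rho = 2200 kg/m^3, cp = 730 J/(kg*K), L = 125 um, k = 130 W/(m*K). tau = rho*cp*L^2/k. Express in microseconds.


Step 1: Convert L to m: L = 125e-6 m
Step 2: L^2 = (125e-6)^2 = 1.5625e-08 m^2
Step 3: tau = 2200 * 730 * 1.5625e-08 / 130 = 1.9302885e-04 s
Step 4: Convert to microseconds (multiply by 1e6).
tau = 193.029 us


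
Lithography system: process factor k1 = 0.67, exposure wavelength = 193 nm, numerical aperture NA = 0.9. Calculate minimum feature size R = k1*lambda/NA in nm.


Step 1: Identify values: k1 = 0.67, lambda = 193 nm, NA = 0.9
Step 2: R = k1 * lambda / NA
R = 0.67 * 193 / 0.9
R = 143.7 nm


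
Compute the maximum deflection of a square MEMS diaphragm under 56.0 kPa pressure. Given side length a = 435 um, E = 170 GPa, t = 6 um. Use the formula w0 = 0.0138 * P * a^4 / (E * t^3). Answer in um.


Step 1: Convert pressure to compatible units (E is in GPa, so P in GPa).
P = 56.0 kPa = 56.0e-6 GPa
Step 2: Compute numerator: 0.0138 * P * a^4.
a^4 = 435^4 = 35806100625
numerator = 0.0138 * 56.0e-6 * 35806100625 = 2.7671e+04
Step 3: Compute denominator: E * t^3 = 170 * 6^3 = 36720
Step 4: w0 = numerator / denominator = 2.7671e+04 / 36720 = 0.7536 um


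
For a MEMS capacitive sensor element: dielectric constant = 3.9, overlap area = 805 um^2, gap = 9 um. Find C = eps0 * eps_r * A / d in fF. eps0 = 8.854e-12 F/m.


Step 1: Convert area to m^2: A = 805e-12 m^2
Step 2: Convert gap to m: d = 9e-6 m
Step 3: C = eps0 * eps_r * A / d
C = 8.854e-12 * 3.9 * 805e-12 / 9e-6
Step 4: Convert to fF (multiply by 1e15).
C = 3.09 fF


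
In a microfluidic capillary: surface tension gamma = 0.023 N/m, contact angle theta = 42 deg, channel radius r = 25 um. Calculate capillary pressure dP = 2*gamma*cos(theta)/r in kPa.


Step 1: cos(42 deg) = 0.7431
Step 2: Convert r to m: r = 25e-6 m
Step 3: dP = 2 * 0.023 * 0.7431 / 25e-6 = 1367.3 Pa
Step 4: Convert Pa to kPa (divide by 1000).
dP = 1.37 kPa


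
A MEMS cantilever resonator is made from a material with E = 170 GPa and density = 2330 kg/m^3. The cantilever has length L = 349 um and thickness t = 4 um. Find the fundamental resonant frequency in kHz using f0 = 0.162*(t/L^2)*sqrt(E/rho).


Step 1: Convert units to SI.
t_SI = 4e-6 m, L_SI = 349e-6 m
Step 2: Calculate sqrt(E/rho).
sqrt(170e9 / 2330) = 8541.74 m/s
Step 3: Compute f0.
f0 = 0.162 * 4e-6 / (349e-6)^2 * 8541.74 = 45443.4 Hz = 45.44 kHz


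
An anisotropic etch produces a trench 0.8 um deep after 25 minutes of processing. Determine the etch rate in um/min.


Step 1: Etch rate = depth / time
Step 2: rate = 0.8 / 25
rate = 0.032 um/min


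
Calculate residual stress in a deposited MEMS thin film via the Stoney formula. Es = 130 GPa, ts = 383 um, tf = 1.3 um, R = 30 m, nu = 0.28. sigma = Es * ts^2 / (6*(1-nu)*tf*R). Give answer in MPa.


Step 1: Compute numerator: Es * ts^2 = 130 * 383^2 = 19069570 (GPa*um^2)
Step 2: Compute denominator (R in um): 6*(1-nu)*tf*R = 6*0.72*1.3*30e6 = 168480000.0 (um^2)
Step 3: sigma (GPa) = 19069570 / 168480000.0 = 1.13186e-01 GPa
Step 4: Convert to MPa (x1000): sigma = 113.2 MPa


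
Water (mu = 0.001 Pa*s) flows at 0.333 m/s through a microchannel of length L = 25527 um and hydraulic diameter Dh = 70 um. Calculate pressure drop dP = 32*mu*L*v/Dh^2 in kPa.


Step 1: Convert to SI: L = 25527e-6 m, Dh = 70e-6 m
Step 2: dP = 32 * 0.001 * 25527e-6 * 0.333 / (70e-6)^2
Step 3: dP = 55513.41 Pa
Step 4: Convert to kPa: dP = 55.51 kPa


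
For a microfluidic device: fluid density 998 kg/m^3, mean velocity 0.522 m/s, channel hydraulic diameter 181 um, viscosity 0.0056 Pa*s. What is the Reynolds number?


Step 1: Convert Dh to meters: Dh = 181e-6 m
Step 2: Re = rho * v * Dh / mu
Re = 998 * 0.522 * 181e-6 / 0.0056
Re = 16.838


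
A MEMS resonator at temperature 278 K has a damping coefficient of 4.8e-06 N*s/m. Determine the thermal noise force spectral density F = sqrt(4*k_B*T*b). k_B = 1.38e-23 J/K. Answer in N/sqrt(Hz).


Step 1: Compute 4 * k_B * T * b
= 4 * 1.38e-23 * 278 * 4.8e-06
= 7.3659e-26 N^2/Hz
Step 2: F_noise = sqrt(7.3659e-26)
F_noise = 2.71e-13 N/sqrt(Hz)


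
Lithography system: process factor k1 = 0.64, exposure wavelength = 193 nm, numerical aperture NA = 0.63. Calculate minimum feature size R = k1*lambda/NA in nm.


Step 1: Identify values: k1 = 0.64, lambda = 193 nm, NA = 0.63
Step 2: R = k1 * lambda / NA
R = 0.64 * 193 / 0.63
R = 196.1 nm


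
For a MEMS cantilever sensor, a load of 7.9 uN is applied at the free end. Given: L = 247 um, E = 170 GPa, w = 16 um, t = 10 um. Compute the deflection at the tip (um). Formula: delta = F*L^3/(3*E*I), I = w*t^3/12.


Step 1: Calculate the second moment of area.
I = w * t^3 / 12 = 16 * 10^3 / 12 = 1333.3333 um^4
Step 2: Convert E to consistent units (1 GPa = 1000 uN/um^2).
E = 170 GPa = 170000 uN/um^2
Step 3: Calculate tip deflection.
delta = F * L^3 / (3 * E * I)
delta = 7.9 * 247^3 / (3 * 170000 * 1333.3333)
delta = 0.1751 um


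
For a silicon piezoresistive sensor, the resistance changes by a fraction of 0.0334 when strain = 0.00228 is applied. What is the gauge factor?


Step 1: Identify values.
dR/R = 0.0334, strain = 0.00228
Step 2: GF = (dR/R) / strain = 0.0334 / 0.00228
GF = 14.6


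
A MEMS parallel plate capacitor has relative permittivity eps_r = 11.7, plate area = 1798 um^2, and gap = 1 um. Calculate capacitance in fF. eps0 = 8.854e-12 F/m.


Step 1: Convert area to m^2: A = 1798e-12 m^2
Step 2: Convert gap to m: d = 1e-6 m
Step 3: C = eps0 * eps_r * A / d
C = 8.854e-12 * 11.7 * 1798e-12 / 1e-6
Step 4: Convert to fF (multiply by 1e15).
C = 186.26 fF


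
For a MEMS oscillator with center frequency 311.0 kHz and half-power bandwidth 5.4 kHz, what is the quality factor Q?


Step 1: Q = f0 / bandwidth
Step 2: Q = 311.0 / 5.4
Q = 57.6


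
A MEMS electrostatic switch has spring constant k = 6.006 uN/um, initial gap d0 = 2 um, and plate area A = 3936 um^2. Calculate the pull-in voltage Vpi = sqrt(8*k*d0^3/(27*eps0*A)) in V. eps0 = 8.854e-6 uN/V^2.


Step 1: Compute numerator: 8 * k * d0^3 = 8 * 6.006 * 2^3 = 384.384
Step 2: Compute denominator: 27 * eps0 * A = 27 * 8.854e-6 * 3936 = 0.940932
Step 3: Vpi = sqrt(384.384 / 0.940932)
Vpi = 20.21 V


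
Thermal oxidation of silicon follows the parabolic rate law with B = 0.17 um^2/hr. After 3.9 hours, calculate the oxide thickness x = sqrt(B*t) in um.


Step 1: Compute B*t = 0.17 * 3.9 = 0.663
Step 2: x = sqrt(0.663)
x = 0.814 um


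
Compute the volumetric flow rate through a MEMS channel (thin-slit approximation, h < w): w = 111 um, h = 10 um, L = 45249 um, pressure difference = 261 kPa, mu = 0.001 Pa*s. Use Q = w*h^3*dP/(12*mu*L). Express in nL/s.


Step 1: Convert all dimensions to SI (meters).
w = 111e-6 m, h = 10e-6 m, L = 45249e-6 m, dP = 261e3 Pa
Step 2: Q = w * h^3 * dP / (12 * mu * L)
Q = 111e-6 * (10e-6)^3 * 261e3 / (12 * 0.001 * 45249e-6) = 5.335477e-11 m^3/s
Step 3: Convert Q from m^3/s to nL/s (1 m^3 = 1e12 nL, so multiply by 1e12).
Q = 53.355 nL/s


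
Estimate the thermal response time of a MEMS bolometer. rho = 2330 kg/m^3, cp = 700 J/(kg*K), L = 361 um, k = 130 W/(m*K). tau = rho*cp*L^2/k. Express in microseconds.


Step 1: Convert L to m: L = 361e-6 m
Step 2: L^2 = (361e-6)^2 = 1.30321e-07 m^2
Step 3: tau = 2330 * 700 * 1.30321e-07 / 130 = 1.63502732e-03 s
Step 4: Convert to microseconds (multiply by 1e6).
tau = 1635.027 us


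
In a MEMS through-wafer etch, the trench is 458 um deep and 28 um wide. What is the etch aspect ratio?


Step 1: AR = depth / width
Step 2: AR = 458 / 28
AR = 16.4


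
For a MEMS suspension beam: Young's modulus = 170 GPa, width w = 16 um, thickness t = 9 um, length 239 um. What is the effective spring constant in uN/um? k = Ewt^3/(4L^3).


Step 1: Convert E to consistent units (1 GPa = 1000 uN/um^2).
E = 170 GPa = 170000 uN/um^2
Step 2: Compute t^3 = 9^3 = 729
Step 3: Compute L^3 = 239^3 = 13651919
Step 4: k = 170000 * 16 * 729 / (4 * 13651919)
k = 36.3114 uN/um


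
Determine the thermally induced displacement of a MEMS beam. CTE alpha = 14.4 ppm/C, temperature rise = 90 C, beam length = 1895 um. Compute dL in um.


Step 1: Convert CTE: alpha = 14.4 ppm/C = 14.4e-6 /C
Step 2: dL = 14.4e-6 * 90 * 1895
dL = 2.4559 um


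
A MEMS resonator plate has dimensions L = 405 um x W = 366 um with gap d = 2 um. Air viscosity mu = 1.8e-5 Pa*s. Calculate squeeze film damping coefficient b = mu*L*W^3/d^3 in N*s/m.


Step 1: Convert to SI.
L = 405e-6 m, W = 366e-6 m, d = 2e-6 m
Step 2: W^3 = (366e-6)^3 = 4.90e-11 m^3
Step 3: d^3 = (2e-6)^3 = 8.00e-18 m^3
Step 4: b = 1.8e-5 * 405e-6 * 4.90e-11 / 8.00e-18
b = 4.47e-02 N*s/m


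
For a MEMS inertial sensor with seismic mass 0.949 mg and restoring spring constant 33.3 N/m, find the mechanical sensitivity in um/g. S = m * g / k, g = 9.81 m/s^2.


Step 1: Convert mass: m = 0.949 mg = 9.49e-07 kg
Step 2: S = m * g / k = 9.49e-07 * 9.81 / 33.3
Step 3: S = 2.80e-07 m/g
Step 4: Convert to um/g: S = 0.28 um/g


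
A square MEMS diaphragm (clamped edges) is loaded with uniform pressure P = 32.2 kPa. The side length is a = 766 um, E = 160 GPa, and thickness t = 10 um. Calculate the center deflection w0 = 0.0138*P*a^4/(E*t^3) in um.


Step 1: Convert pressure to compatible units (E is in GPa, so P in GPa).
P = 32.2 kPa = 32.2e-6 GPa
Step 2: Compute numerator: 0.0138 * P * a^4.
a^4 = 766^4 = 344282603536
numerator = 0.0138 * 32.2e-6 * 344282603536 = 1.52985e+05
Step 3: Compute denominator: E * t^3 = 160 * 10^3 = 160000
Step 4: w0 = numerator / denominator = 1.52985e+05 / 160000 = 0.9562 um


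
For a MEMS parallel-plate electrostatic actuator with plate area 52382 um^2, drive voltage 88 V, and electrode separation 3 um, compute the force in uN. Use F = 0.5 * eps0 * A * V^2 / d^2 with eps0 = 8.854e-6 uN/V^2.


Step 1: Identify parameters.
eps0 = 8.854e-6 uN/V^2, A = 52382 um^2, V = 88 V, d = 3 um
Step 2: Compute V^2 = 88^2 = 7744
Step 3: Compute d^2 = 3^2 = 9
Step 4: F = 0.5 * 8.854e-6 * 52382 * 7744 / 9
F = 199.533 uN


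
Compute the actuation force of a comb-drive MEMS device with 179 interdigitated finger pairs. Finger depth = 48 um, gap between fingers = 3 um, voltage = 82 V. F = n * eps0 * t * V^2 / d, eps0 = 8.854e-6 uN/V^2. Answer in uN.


Step 1: Parameters: n=179, eps0=8.854e-6 uN/V^2, t=48 um, V=82 V, d=3 um
Step 2: V^2 = 6724
Step 3: F = 179 * 8.854e-6 * 48 * 6724 / 3
F = 170.506 uN


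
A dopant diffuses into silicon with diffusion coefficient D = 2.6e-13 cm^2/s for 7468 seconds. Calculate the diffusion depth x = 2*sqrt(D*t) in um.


Step 1: Compute D*t = 2.6e-13 * 7468 = 1.94168e-09 cm^2
Step 2: sqrt(D*t) = 4.4064e-05 cm
Step 3: x = 2 * 4.4064e-05 cm = 8.8128e-05 cm
Step 4: Convert to um (1 cm = 1e4 um): x = 0.881 um


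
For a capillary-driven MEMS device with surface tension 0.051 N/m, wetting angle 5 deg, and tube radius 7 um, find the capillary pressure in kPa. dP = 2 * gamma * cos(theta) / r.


Step 1: cos(5 deg) = 0.9962
Step 2: Convert r to m: r = 7e-6 m
Step 3: dP = 2 * 0.051 * 0.9962 / 7e-6 = 14516.1 Pa
Step 4: Convert Pa to kPa (divide by 1000).
dP = 14.52 kPa


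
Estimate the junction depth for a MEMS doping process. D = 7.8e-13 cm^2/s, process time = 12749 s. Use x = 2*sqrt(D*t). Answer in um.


Step 1: Compute D*t = 7.8e-13 * 12749 = 9.94422e-09 cm^2
Step 2: sqrt(D*t) = 9.97207e-05 cm
Step 3: x = 2 * 9.97207e-05 cm = 1.994414e-04 cm
Step 4: Convert to um (1 cm = 1e4 um): x = 1.994 um


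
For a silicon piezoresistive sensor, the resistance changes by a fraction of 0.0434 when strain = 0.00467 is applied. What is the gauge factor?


Step 1: Identify values.
dR/R = 0.0434, strain = 0.00467
Step 2: GF = (dR/R) / strain = 0.0434 / 0.00467
GF = 9.3


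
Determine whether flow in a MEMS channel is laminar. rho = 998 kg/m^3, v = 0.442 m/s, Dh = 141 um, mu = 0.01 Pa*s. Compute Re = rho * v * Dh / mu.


Step 1: Convert Dh to meters: Dh = 141e-6 m
Step 2: Re = rho * v * Dh / mu
Re = 998 * 0.442 * 141e-6 / 0.01
Re = 6.22
Since Re = 6.22 is below ~2300, the flow is laminar.


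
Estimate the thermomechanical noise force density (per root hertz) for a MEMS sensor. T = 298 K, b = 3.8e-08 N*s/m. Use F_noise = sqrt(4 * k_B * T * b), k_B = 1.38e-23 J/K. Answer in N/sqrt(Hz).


Step 1: Compute 4 * k_B * T * b
= 4 * 1.38e-23 * 298 * 3.8e-08
= 6.2508e-28 N^2/Hz
Step 2: F_noise = sqrt(6.2508e-28)
F_noise = 2.50e-14 N/sqrt(Hz)


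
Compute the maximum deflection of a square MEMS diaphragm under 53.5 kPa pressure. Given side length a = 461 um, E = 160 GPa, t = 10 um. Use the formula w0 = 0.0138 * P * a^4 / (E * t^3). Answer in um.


Step 1: Convert pressure to compatible units (E is in GPa, so P in GPa).
P = 53.5 kPa = 53.5e-6 GPa
Step 2: Compute numerator: 0.0138 * P * a^4.
a^4 = 461^4 = 45165175441
numerator = 0.0138 * 53.5e-6 * 45165175441 = 3.33454e+04
Step 3: Compute denominator: E * t^3 = 160 * 10^3 = 160000
Step 4: w0 = numerator / denominator = 3.33454e+04 / 160000 = 0.2084 um


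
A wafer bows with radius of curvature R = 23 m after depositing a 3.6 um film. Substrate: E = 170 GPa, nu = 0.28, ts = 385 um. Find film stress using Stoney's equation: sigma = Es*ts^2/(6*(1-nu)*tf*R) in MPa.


Step 1: Compute numerator: Es * ts^2 = 170 * 385^2 = 25198250 (GPa*um^2)
Step 2: Compute denominator (R in um): 6*(1-nu)*tf*R = 6*0.72*3.6*23e6 = 357696000.0 (um^2)
Step 3: sigma (GPa) = 25198250 / 357696000.0 = 7.0446e-02 GPa
Step 4: Convert to MPa (x1000): sigma = 70.4 MPa


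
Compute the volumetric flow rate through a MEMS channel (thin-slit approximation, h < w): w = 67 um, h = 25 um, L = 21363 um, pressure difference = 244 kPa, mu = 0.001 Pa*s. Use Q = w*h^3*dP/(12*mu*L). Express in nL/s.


Step 1: Convert all dimensions to SI (meters).
w = 67e-6 m, h = 25e-6 m, L = 21363e-6 m, dP = 244e3 Pa
Step 2: Q = w * h^3 * dP / (12 * mu * L)
Q = 67e-6 * (25e-6)^3 * 244e3 / (12 * 0.001 * 21363e-6) = 9.9641709e-10 m^3/s
Step 3: Convert Q from m^3/s to nL/s (1 m^3 = 1e12 nL, so multiply by 1e12).
Q = 996.417 nL/s


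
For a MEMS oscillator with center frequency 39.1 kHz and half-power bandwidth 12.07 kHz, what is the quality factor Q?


Step 1: Q = f0 / bandwidth
Step 2: Q = 39.1 / 12.07
Q = 3.2


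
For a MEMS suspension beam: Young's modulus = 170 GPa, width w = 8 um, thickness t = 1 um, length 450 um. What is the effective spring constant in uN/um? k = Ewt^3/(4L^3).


Step 1: Convert E to consistent units (1 GPa = 1000 uN/um^2).
E = 170 GPa = 170000 uN/um^2
Step 2: Compute t^3 = 1^3 = 1
Step 3: Compute L^3 = 450^3 = 91125000
Step 4: k = 170000 * 8 * 1 / (4 * 91125000)
k = 0.0037 uN/um


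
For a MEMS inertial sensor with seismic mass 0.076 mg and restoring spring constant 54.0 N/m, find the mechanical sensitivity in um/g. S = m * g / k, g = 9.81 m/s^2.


Step 1: Convert mass: m = 0.076 mg = 7.60e-08 kg
Step 2: S = m * g / k = 7.60e-08 * 9.81 / 54.0
Step 3: S = 1.38e-08 m/g
Step 4: Convert to um/g: S = 0.014 um/g


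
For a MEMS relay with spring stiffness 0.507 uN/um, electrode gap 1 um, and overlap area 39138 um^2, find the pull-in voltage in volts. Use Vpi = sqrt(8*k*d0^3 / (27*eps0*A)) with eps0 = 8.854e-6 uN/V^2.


Step 1: Compute numerator: 8 * k * d0^3 = 8 * 0.507 * 1^3 = 4.056
Step 2: Compute denominator: 27 * eps0 * A = 27 * 8.854e-6 * 39138 = 9.356252
Step 3: Vpi = sqrt(4.056 / 9.356252)
Vpi = 0.66 V


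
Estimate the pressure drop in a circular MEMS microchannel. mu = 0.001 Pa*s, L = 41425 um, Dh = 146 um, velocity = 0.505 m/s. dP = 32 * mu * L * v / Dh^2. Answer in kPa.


Step 1: Convert to SI: L = 41425e-6 m, Dh = 146e-6 m
Step 2: dP = 32 * 0.001 * 41425e-6 * 0.505 / (146e-6)^2
Step 3: dP = 31404.95 Pa
Step 4: Convert to kPa: dP = 31.4 kPa


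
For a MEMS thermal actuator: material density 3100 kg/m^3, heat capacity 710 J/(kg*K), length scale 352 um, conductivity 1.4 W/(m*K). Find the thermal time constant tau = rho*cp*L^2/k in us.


Step 1: Convert L to m: L = 352e-6 m
Step 2: L^2 = (352e-6)^2 = 1.23904e-07 m^2
Step 3: tau = 3100 * 710 * 1.23904e-07 / 1.4 = 1.9479478857e-01 s
Step 4: Convert to microseconds (multiply by 1e6).
tau = 194794.789 us


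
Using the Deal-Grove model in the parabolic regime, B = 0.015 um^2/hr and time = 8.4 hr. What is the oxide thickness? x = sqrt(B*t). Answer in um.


Step 1: Compute B*t = 0.015 * 8.4 = 0.126
Step 2: x = sqrt(0.126)
x = 0.355 um


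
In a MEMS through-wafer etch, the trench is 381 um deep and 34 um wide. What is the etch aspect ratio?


Step 1: AR = depth / width
Step 2: AR = 381 / 34
AR = 11.2


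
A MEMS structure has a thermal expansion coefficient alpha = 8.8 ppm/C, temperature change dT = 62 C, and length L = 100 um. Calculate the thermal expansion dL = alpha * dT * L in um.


Step 1: Convert CTE: alpha = 8.8 ppm/C = 8.8e-6 /C
Step 2: dL = 8.8e-6 * 62 * 100
dL = 0.0546 um


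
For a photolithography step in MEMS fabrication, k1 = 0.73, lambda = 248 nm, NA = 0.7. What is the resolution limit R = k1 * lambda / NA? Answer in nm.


Step 1: Identify values: k1 = 0.73, lambda = 248 nm, NA = 0.7
Step 2: R = k1 * lambda / NA
R = 0.73 * 248 / 0.7
R = 258.6 nm


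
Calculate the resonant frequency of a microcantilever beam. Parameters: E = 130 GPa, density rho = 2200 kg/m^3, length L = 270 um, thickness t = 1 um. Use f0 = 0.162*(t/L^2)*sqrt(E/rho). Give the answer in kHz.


Step 1: Convert units to SI.
t_SI = 1e-6 m, L_SI = 270e-6 m
Step 2: Calculate sqrt(E/rho).
sqrt(130e9 / 2200) = 7687.06 m/s
Step 3: Compute f0.
f0 = 0.162 * 1e-6 / (270e-6)^2 * 7687.06 = 17082.4 Hz = 17.08 kHz


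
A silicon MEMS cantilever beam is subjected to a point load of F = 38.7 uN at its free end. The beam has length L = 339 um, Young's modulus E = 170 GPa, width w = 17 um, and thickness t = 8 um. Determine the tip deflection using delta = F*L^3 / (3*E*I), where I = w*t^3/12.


Step 1: Calculate the second moment of area.
I = w * t^3 / 12 = 17 * 8^3 / 12 = 725.3333 um^4
Step 2: Convert E to consistent units (1 GPa = 1000 uN/um^2).
E = 170 GPa = 170000 uN/um^2
Step 3: Calculate tip deflection.
delta = F * L^3 / (3 * E * I)
delta = 38.7 * 339^3 / (3 * 170000 * 725.3333)
delta = 4.0757 um


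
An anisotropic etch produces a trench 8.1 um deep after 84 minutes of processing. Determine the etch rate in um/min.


Step 1: Etch rate = depth / time
Step 2: rate = 8.1 / 84
rate = 0.096 um/min


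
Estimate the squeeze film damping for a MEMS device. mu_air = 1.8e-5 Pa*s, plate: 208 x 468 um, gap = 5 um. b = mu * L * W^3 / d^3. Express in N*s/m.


Step 1: Convert to SI.
L = 208e-6 m, W = 468e-6 m, d = 5e-6 m
Step 2: W^3 = (468e-6)^3 = 1.03e-10 m^3
Step 3: d^3 = (5e-6)^3 = 1.25e-16 m^3
Step 4: b = 1.8e-5 * 208e-6 * 1.03e-10 / 1.25e-16
b = 3.07e-03 N*s/m


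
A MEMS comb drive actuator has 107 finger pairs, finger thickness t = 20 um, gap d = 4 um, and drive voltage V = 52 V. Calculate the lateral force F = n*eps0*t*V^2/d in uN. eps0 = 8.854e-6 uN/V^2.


Step 1: Parameters: n=107, eps0=8.854e-6 uN/V^2, t=20 um, V=52 V, d=4 um
Step 2: V^2 = 2704
Step 3: F = 107 * 8.854e-6 * 20 * 2704 / 4
F = 12.809 uN


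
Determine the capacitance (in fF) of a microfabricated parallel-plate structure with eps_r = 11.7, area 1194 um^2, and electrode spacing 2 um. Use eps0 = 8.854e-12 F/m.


Step 1: Convert area to m^2: A = 1194e-12 m^2
Step 2: Convert gap to m: d = 2e-6 m
Step 3: C = eps0 * eps_r * A / d
C = 8.854e-12 * 11.7 * 1194e-12 / 2e-6
Step 4: Convert to fF (multiply by 1e15).
C = 61.84 fF


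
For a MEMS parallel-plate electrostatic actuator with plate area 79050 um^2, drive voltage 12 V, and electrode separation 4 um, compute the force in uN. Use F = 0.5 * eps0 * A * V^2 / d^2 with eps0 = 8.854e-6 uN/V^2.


Step 1: Identify parameters.
eps0 = 8.854e-6 uN/V^2, A = 79050 um^2, V = 12 V, d = 4 um
Step 2: Compute V^2 = 12^2 = 144
Step 3: Compute d^2 = 4^2 = 16
Step 4: F = 0.5 * 8.854e-6 * 79050 * 144 / 16
F = 3.15 uN


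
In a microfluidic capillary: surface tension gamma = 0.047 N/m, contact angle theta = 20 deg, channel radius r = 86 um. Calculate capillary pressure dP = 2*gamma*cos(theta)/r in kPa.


Step 1: cos(20 deg) = 0.9397
Step 2: Convert r to m: r = 86e-6 m
Step 3: dP = 2 * 0.047 * 0.9397 / 86e-6 = 1027.1 Pa
Step 4: Convert Pa to kPa (divide by 1000).
dP = 1.03 kPa


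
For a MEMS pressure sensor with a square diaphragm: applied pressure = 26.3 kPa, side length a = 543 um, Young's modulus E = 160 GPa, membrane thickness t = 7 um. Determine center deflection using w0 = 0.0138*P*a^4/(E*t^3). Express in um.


Step 1: Convert pressure to compatible units (E is in GPa, so P in GPa).
P = 26.3 kPa = 26.3e-6 GPa
Step 2: Compute numerator: 0.0138 * P * a^4.
a^4 = 543^4 = 86935932801
numerator = 0.0138 * 26.3e-6 * 86935932801 = 3.15525e+04
Step 3: Compute denominator: E * t^3 = 160 * 7^3 = 54880
Step 4: w0 = numerator / denominator = 3.15525e+04 / 54880 = 0.5749 um


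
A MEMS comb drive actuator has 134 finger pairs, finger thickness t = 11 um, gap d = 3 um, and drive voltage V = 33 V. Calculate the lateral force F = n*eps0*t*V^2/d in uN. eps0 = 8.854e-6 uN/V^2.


Step 1: Parameters: n=134, eps0=8.854e-6 uN/V^2, t=11 um, V=33 V, d=3 um
Step 2: V^2 = 1089
Step 3: F = 134 * 8.854e-6 * 11 * 1089 / 3
F = 4.737 uN


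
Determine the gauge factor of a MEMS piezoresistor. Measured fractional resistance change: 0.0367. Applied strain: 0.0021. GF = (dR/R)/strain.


Step 1: Identify values.
dR/R = 0.0367, strain = 0.0021
Step 2: GF = (dR/R) / strain = 0.0367 / 0.0021
GF = 17.5


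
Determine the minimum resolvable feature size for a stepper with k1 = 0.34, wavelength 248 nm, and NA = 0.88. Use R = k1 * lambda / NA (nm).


Step 1: Identify values: k1 = 0.34, lambda = 248 nm, NA = 0.88
Step 2: R = k1 * lambda / NA
R = 0.34 * 248 / 0.88
R = 95.8 nm


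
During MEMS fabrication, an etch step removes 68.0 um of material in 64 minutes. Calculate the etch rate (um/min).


Step 1: Etch rate = depth / time
Step 2: rate = 68.0 / 64
rate = 1.063 um/min


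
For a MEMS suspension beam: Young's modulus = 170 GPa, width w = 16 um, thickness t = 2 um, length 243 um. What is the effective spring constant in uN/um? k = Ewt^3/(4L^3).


Step 1: Convert E to consistent units (1 GPa = 1000 uN/um^2).
E = 170 GPa = 170000 uN/um^2
Step 2: Compute t^3 = 2^3 = 8
Step 3: Compute L^3 = 243^3 = 14348907
Step 4: k = 170000 * 16 * 8 / (4 * 14348907)
k = 0.3791 uN/um


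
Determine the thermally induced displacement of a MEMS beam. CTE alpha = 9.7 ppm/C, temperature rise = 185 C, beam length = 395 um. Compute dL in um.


Step 1: Convert CTE: alpha = 9.7 ppm/C = 9.7e-6 /C
Step 2: dL = 9.7e-6 * 185 * 395
dL = 0.7088 um


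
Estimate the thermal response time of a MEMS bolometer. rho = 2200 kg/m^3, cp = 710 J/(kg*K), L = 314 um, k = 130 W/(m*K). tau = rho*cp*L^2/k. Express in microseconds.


Step 1: Convert L to m: L = 314e-6 m
Step 2: L^2 = (314e-6)^2 = 9.8596e-08 m^2
Step 3: tau = 2200 * 710 * 9.8596e-08 / 130 = 1.18466886e-03 s
Step 4: Convert to microseconds (multiply by 1e6).
tau = 1184.669 us


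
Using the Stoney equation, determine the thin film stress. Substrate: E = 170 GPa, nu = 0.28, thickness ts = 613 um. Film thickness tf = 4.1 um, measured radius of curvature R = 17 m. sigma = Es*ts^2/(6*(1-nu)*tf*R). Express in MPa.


Step 1: Compute numerator: Es * ts^2 = 170 * 613^2 = 63880730 (GPa*um^2)
Step 2: Compute denominator (R in um): 6*(1-nu)*tf*R = 6*0.72*4.1*17e6 = 301104000.0 (um^2)
Step 3: sigma (GPa) = 63880730 / 301104000.0 = 2.12155e-01 GPa
Step 4: Convert to MPa (x1000): sigma = 212.2 MPa


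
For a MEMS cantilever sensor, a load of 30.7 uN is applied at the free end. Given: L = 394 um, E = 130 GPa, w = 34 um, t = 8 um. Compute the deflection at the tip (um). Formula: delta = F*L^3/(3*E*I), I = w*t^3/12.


Step 1: Calculate the second moment of area.
I = w * t^3 / 12 = 34 * 8^3 / 12 = 1450.6667 um^4
Step 2: Convert E to consistent units (1 GPa = 1000 uN/um^2).
E = 130 GPa = 130000 uN/um^2
Step 3: Calculate tip deflection.
delta = F * L^3 / (3 * E * I)
delta = 30.7 * 394^3 / (3 * 130000 * 1450.6667)
delta = 3.3189 um


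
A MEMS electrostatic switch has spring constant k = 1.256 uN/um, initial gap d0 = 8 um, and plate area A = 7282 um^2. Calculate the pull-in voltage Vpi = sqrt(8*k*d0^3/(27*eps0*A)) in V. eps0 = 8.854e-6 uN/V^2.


Step 1: Compute numerator: 8 * k * d0^3 = 8 * 1.256 * 8^3 = 5144.576
Step 2: Compute denominator: 27 * eps0 * A = 27 * 8.854e-6 * 7282 = 1.74082
Step 3: Vpi = sqrt(5144.576 / 1.74082)
Vpi = 54.36 V


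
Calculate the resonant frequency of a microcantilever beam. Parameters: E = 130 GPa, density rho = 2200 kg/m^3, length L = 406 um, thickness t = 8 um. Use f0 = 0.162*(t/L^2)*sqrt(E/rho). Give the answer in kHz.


Step 1: Convert units to SI.
t_SI = 8e-6 m, L_SI = 406e-6 m
Step 2: Calculate sqrt(E/rho).
sqrt(130e9 / 2200) = 7687.06 m/s
Step 3: Compute f0.
f0 = 0.162 * 8e-6 / (406e-6)^2 * 7687.06 = 60438.4 Hz = 60.44 kHz


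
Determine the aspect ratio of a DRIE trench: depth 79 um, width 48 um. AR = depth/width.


Step 1: AR = depth / width
Step 2: AR = 79 / 48
AR = 1.6


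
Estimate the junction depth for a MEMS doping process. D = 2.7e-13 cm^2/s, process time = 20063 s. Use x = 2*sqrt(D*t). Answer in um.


Step 1: Compute D*t = 2.7e-13 * 20063 = 5.41701e-09 cm^2
Step 2: sqrt(D*t) = 7.36003e-05 cm
Step 3: x = 2 * 7.36003e-05 cm = 1.472006e-04 cm
Step 4: Convert to um (1 cm = 1e4 um): x = 1.472 um


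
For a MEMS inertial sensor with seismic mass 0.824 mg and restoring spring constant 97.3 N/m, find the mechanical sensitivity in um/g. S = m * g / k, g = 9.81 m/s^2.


Step 1: Convert mass: m = 0.824 mg = 8.24e-07 kg
Step 2: S = m * g / k = 8.24e-07 * 9.81 / 97.3
Step 3: S = 8.31e-08 m/g
Step 4: Convert to um/g: S = 0.083 um/g


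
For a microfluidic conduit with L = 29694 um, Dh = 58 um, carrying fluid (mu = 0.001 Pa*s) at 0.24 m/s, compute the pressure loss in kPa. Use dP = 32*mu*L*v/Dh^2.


Step 1: Convert to SI: L = 29694e-6 m, Dh = 58e-6 m
Step 2: dP = 32 * 0.001 * 29694e-6 * 0.24 / (58e-6)^2
Step 3: dP = 67791.30 Pa
Step 4: Convert to kPa: dP = 67.79 kPa


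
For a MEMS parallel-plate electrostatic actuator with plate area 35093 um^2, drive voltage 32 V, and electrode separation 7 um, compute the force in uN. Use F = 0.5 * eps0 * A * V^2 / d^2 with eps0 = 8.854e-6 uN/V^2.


Step 1: Identify parameters.
eps0 = 8.854e-6 uN/V^2, A = 35093 um^2, V = 32 V, d = 7 um
Step 2: Compute V^2 = 32^2 = 1024
Step 3: Compute d^2 = 7^2 = 49
Step 4: F = 0.5 * 8.854e-6 * 35093 * 1024 / 49
F = 3.247 uN


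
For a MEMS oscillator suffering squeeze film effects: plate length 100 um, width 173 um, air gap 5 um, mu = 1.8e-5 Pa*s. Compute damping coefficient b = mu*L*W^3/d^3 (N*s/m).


Step 1: Convert to SI.
L = 100e-6 m, W = 173e-6 m, d = 5e-6 m
Step 2: W^3 = (173e-6)^3 = 5.18e-12 m^3
Step 3: d^3 = (5e-6)^3 = 1.25e-16 m^3
Step 4: b = 1.8e-5 * 100e-6 * 5.18e-12 / 1.25e-16
b = 7.46e-05 N*s/m


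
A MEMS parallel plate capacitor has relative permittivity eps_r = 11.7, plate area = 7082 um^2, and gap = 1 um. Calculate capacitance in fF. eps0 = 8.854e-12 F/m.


Step 1: Convert area to m^2: A = 7082e-12 m^2
Step 2: Convert gap to m: d = 1e-6 m
Step 3: C = eps0 * eps_r * A / d
C = 8.854e-12 * 11.7 * 7082e-12 / 1e-6
Step 4: Convert to fF (multiply by 1e15).
C = 733.64 fF


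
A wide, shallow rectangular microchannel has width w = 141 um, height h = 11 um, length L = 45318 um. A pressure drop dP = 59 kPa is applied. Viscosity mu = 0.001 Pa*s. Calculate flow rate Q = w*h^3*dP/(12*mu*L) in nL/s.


Step 1: Convert all dimensions to SI (meters).
w = 141e-6 m, h = 11e-6 m, L = 45318e-6 m, dP = 59e3 Pa
Step 2: Q = w * h^3 * dP / (12 * mu * L)
Q = 141e-6 * (11e-6)^3 * 59e3 / (12 * 0.001 * 45318e-6) = 2.036091e-11 m^3/s
Step 3: Convert Q from m^3/s to nL/s (1 m^3 = 1e12 nL, so multiply by 1e12).
Q = 20.361 nL/s


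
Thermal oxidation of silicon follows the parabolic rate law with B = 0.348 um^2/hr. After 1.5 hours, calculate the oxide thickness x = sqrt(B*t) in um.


Step 1: Compute B*t = 0.348 * 1.5 = 0.522
Step 2: x = sqrt(0.522)
x = 0.722 um


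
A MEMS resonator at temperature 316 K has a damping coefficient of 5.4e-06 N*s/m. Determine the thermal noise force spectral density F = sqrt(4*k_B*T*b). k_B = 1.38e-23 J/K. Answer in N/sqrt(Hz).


Step 1: Compute 4 * k_B * T * b
= 4 * 1.38e-23 * 316 * 5.4e-06
= 9.4193e-26 N^2/Hz
Step 2: F_noise = sqrt(9.4193e-26)
F_noise = 3.07e-13 N/sqrt(Hz)


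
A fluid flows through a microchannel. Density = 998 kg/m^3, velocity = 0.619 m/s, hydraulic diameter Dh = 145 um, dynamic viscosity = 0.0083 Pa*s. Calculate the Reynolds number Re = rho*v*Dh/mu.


Step 1: Convert Dh to meters: Dh = 145e-6 m
Step 2: Re = rho * v * Dh / mu
Re = 998 * 0.619 * 145e-6 / 0.0083
Re = 10.792


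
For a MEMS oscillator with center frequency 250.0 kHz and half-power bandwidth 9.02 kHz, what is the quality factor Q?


Step 1: Q = f0 / bandwidth
Step 2: Q = 250.0 / 9.02
Q = 27.7


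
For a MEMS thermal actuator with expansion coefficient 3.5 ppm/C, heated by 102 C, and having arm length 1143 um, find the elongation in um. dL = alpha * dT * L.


Step 1: Convert CTE: alpha = 3.5 ppm/C = 3.5e-6 /C
Step 2: dL = 3.5e-6 * 102 * 1143
dL = 0.4081 um


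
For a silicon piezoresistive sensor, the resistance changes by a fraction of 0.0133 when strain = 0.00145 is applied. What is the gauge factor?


Step 1: Identify values.
dR/R = 0.0133, strain = 0.00145
Step 2: GF = (dR/R) / strain = 0.0133 / 0.00145
GF = 9.2


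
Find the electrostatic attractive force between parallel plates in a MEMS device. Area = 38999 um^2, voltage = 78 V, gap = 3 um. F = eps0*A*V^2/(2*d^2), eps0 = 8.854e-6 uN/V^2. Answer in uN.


Step 1: Identify parameters.
eps0 = 8.854e-6 uN/V^2, A = 38999 um^2, V = 78 V, d = 3 um
Step 2: Compute V^2 = 78^2 = 6084
Step 3: Compute d^2 = 3^2 = 9
Step 4: F = 0.5 * 8.854e-6 * 38999 * 6084 / 9
F = 116.71 uN


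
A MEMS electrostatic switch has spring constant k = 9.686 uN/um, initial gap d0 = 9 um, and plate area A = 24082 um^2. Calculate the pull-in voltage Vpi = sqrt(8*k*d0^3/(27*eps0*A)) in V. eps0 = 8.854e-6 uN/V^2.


Step 1: Compute numerator: 8 * k * d0^3 = 8 * 9.686 * 9^3 = 56488.752
Step 2: Compute denominator: 27 * eps0 * A = 27 * 8.854e-6 * 24082 = 5.756995
Step 3: Vpi = sqrt(56488.752 / 5.756995)
Vpi = 99.06 V


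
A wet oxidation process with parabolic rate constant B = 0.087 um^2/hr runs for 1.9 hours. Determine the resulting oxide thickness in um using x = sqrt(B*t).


Step 1: Compute B*t = 0.087 * 1.9 = 0.1653
Step 2: x = sqrt(0.1653)
x = 0.407 um


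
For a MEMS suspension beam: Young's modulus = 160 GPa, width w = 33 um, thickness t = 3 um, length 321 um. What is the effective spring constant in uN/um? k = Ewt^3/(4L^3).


Step 1: Convert E to consistent units (1 GPa = 1000 uN/um^2).
E = 160 GPa = 160000 uN/um^2
Step 2: Compute t^3 = 3^3 = 27
Step 3: Compute L^3 = 321^3 = 33076161
Step 4: k = 160000 * 33 * 27 / (4 * 33076161)
k = 1.0775 uN/um


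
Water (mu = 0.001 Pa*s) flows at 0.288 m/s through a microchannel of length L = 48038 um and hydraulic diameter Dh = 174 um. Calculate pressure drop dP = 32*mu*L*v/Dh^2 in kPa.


Step 1: Convert to SI: L = 48038e-6 m, Dh = 174e-6 m
Step 2: dP = 32 * 0.001 * 48038e-6 * 0.288 / (174e-6)^2
Step 3: dP = 14622.74 Pa
Step 4: Convert to kPa: dP = 14.62 kPa


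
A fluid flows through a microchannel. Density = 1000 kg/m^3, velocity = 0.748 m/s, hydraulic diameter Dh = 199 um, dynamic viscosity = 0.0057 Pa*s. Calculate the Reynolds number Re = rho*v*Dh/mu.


Step 1: Convert Dh to meters: Dh = 199e-6 m
Step 2: Re = rho * v * Dh / mu
Re = 1000 * 0.748 * 199e-6 / 0.0057
Re = 26.114


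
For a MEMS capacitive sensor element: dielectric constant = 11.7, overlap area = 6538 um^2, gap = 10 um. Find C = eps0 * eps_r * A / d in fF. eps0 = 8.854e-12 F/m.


Step 1: Convert area to m^2: A = 6538e-12 m^2
Step 2: Convert gap to m: d = 10e-6 m
Step 3: C = eps0 * eps_r * A / d
C = 8.854e-12 * 11.7 * 6538e-12 / 10e-6
Step 4: Convert to fF (multiply by 1e15).
C = 67.73 fF


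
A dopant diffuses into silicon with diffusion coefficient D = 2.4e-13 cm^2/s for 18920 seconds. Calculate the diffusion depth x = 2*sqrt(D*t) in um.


Step 1: Compute D*t = 2.4e-13 * 18920 = 4.5408e-09 cm^2
Step 2: sqrt(D*t) = 6.73855e-05 cm
Step 3: x = 2 * 6.73855e-05 cm = 1.34771e-04 cm
Step 4: Convert to um (1 cm = 1e4 um): x = 1.348 um


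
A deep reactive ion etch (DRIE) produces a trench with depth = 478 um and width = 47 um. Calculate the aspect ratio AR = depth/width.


Step 1: AR = depth / width
Step 2: AR = 478 / 47
AR = 10.2


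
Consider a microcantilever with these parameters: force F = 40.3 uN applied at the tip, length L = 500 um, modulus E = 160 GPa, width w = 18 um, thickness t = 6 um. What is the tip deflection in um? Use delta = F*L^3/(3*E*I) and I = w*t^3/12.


Step 1: Calculate the second moment of area.
I = w * t^3 / 12 = 18 * 6^3 / 12 = 324.0 um^4
Step 2: Convert E to consistent units (1 GPa = 1000 uN/um^2).
E = 160 GPa = 160000 uN/um^2
Step 3: Calculate tip deflection.
delta = F * L^3 / (3 * E * I)
delta = 40.3 * 500^3 / (3 * 160000 * 324.0)
delta = 32.3913 um


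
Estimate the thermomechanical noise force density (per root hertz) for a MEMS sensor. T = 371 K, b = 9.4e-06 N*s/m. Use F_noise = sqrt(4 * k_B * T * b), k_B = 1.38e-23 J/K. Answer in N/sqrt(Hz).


Step 1: Compute 4 * k_B * T * b
= 4 * 1.38e-23 * 371 * 9.4e-06
= 1.9250e-25 N^2/Hz
Step 2: F_noise = sqrt(1.9250e-25)
F_noise = 4.39e-13 N/sqrt(Hz)


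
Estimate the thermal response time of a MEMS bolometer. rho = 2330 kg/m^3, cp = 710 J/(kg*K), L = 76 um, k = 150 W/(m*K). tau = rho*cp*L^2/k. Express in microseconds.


Step 1: Convert L to m: L = 76e-6 m
Step 2: L^2 = (76e-6)^2 = 5.776e-09 m^2
Step 3: tau = 2330 * 710 * 5.776e-09 / 150 = 6.370158e-05 s
Step 4: Convert to microseconds (multiply by 1e6).
tau = 63.702 us


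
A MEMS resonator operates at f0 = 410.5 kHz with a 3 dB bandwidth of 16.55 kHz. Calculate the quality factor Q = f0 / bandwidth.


Step 1: Q = f0 / bandwidth
Step 2: Q = 410.5 / 16.55
Q = 24.8


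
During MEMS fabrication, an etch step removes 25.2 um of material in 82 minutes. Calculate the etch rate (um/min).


Step 1: Etch rate = depth / time
Step 2: rate = 25.2 / 82
rate = 0.307 um/min


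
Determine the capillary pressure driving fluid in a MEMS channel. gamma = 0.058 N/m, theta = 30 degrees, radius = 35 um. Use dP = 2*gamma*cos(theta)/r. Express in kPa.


Step 1: cos(30 deg) = 0.866
Step 2: Convert r to m: r = 35e-6 m
Step 3: dP = 2 * 0.058 * 0.866 / 35e-6 = 2870.2 Pa
Step 4: Convert Pa to kPa (divide by 1000).
dP = 2.87 kPa


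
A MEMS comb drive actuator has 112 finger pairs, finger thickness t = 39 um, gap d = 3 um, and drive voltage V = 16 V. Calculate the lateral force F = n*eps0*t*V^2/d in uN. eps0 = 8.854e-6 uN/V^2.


Step 1: Parameters: n=112, eps0=8.854e-6 uN/V^2, t=39 um, V=16 V, d=3 um
Step 2: V^2 = 256
Step 3: F = 112 * 8.854e-6 * 39 * 256 / 3
F = 3.3 uN


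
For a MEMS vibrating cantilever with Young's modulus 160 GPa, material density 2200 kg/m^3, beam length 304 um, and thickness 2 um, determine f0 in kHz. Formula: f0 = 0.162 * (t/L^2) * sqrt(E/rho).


Step 1: Convert units to SI.
t_SI = 2e-6 m, L_SI = 304e-6 m
Step 2: Calculate sqrt(E/rho).
sqrt(160e9 / 2200) = 8528.03 m/s
Step 3: Compute f0.
f0 = 0.162 * 2e-6 / (304e-6)^2 * 8528.03 = 29898.3 Hz = 29.9 kHz


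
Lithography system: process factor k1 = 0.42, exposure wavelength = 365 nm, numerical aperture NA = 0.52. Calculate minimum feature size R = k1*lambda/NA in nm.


Step 1: Identify values: k1 = 0.42, lambda = 365 nm, NA = 0.52
Step 2: R = k1 * lambda / NA
R = 0.42 * 365 / 0.52
R = 294.8 nm


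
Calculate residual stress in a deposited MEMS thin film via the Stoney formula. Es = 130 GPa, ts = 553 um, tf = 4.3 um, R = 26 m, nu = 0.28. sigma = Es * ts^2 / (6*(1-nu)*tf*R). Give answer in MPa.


Step 1: Compute numerator: Es * ts^2 = 130 * 553^2 = 39755170 (GPa*um^2)
Step 2: Compute denominator (R in um): 6*(1-nu)*tf*R = 6*0.72*4.3*26e6 = 482976000.0 (um^2)
Step 3: sigma (GPa) = 39755170 / 482976000.0 = 8.2313e-02 GPa
Step 4: Convert to MPa (x1000): sigma = 82.3 MPa


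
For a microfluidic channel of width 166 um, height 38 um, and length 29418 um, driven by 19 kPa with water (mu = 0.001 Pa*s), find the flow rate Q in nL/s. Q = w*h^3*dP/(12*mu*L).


Step 1: Convert all dimensions to SI (meters).
w = 166e-6 m, h = 38e-6 m, L = 29418e-6 m, dP = 19e3 Pa
Step 2: Q = w * h^3 * dP / (12 * mu * L)
Q = 166e-6 * (38e-6)^3 * 19e3 / (12 * 0.001 * 29418e-6) = 4.9025055e-10 m^3/s
Step 3: Convert Q from m^3/s to nL/s (1 m^3 = 1e12 nL, so multiply by 1e12).
Q = 490.251 nL/s
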